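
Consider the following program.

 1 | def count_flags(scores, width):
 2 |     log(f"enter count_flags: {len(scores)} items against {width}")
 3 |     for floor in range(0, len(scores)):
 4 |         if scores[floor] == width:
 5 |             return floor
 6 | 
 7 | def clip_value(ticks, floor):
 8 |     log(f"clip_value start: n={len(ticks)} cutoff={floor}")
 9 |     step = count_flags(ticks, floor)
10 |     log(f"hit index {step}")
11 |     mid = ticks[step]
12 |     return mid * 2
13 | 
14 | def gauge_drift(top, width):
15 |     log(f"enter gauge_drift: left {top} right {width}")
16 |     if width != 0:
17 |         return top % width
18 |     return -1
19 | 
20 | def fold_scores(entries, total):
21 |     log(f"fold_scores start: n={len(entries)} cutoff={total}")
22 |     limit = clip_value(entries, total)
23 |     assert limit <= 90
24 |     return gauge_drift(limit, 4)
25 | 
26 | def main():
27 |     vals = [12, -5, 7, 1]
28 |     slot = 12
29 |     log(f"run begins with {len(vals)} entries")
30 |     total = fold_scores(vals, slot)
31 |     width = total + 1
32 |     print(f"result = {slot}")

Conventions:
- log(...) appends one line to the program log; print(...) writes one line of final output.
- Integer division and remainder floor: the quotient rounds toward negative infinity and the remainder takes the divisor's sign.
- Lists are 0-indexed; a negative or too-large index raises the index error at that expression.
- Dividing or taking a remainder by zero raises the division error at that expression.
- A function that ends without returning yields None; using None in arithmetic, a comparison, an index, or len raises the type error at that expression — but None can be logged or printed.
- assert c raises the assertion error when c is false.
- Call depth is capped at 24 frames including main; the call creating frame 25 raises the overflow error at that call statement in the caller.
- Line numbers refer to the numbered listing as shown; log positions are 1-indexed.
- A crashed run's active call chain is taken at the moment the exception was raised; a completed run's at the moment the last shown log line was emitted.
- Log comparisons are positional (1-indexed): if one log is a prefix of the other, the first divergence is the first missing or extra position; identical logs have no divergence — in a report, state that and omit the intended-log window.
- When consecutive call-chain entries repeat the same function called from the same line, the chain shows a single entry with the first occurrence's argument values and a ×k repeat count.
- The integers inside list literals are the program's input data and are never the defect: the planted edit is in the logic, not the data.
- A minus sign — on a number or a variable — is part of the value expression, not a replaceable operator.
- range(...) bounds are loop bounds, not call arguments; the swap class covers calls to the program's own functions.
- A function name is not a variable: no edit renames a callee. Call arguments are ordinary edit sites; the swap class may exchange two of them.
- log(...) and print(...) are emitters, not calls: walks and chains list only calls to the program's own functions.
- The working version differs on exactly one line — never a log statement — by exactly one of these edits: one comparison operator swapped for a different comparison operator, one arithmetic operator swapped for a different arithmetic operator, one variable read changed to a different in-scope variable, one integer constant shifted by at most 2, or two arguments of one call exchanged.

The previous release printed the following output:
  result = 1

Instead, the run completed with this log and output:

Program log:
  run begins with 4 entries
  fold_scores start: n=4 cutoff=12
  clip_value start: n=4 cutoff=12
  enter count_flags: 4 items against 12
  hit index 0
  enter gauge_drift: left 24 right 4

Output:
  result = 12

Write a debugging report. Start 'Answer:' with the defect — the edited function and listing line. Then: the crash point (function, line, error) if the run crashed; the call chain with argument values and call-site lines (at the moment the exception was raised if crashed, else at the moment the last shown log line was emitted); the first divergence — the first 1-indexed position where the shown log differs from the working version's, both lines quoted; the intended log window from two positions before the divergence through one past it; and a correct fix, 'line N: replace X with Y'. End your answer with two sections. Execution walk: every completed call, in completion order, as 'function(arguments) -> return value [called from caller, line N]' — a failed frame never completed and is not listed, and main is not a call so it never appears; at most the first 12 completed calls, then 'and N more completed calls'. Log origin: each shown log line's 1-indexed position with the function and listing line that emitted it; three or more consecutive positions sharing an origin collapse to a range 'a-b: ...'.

Answer: the defect is in main at line 32.
Core observation: Every logged value matches the working version; the printed result is what differs.
Call chain: main -> fold_scores([12, -5, 7, 1], 12) (called at line 30) -> gauge_drift(24, 4) (called at line 24).
First divergence: none — the logs agree in full.
Execution walk:
  count_flags([12, -5, 7, 1], 12) -> 0  [called from clip_value, line 9]
  clip_value([12, -5, 7, 1], 12) -> 24  [called from fold_scores, line 22]
  gauge_drift(24, 4) -> 0  [called from fold_scores, line 24]
  fold_scores([12, -5, 7, 1], 12) -> 0  [called from main, line 30]
Log origin:
  1: from main, line 29
  2: from fold_scores, line 21
  3: from clip_value, line 8
  4: from count_flags, line 2
  5: from clip_value, line 10
  6: from gauge_drift, line 15
A correct fix: line 32: replace `slot` with `width`.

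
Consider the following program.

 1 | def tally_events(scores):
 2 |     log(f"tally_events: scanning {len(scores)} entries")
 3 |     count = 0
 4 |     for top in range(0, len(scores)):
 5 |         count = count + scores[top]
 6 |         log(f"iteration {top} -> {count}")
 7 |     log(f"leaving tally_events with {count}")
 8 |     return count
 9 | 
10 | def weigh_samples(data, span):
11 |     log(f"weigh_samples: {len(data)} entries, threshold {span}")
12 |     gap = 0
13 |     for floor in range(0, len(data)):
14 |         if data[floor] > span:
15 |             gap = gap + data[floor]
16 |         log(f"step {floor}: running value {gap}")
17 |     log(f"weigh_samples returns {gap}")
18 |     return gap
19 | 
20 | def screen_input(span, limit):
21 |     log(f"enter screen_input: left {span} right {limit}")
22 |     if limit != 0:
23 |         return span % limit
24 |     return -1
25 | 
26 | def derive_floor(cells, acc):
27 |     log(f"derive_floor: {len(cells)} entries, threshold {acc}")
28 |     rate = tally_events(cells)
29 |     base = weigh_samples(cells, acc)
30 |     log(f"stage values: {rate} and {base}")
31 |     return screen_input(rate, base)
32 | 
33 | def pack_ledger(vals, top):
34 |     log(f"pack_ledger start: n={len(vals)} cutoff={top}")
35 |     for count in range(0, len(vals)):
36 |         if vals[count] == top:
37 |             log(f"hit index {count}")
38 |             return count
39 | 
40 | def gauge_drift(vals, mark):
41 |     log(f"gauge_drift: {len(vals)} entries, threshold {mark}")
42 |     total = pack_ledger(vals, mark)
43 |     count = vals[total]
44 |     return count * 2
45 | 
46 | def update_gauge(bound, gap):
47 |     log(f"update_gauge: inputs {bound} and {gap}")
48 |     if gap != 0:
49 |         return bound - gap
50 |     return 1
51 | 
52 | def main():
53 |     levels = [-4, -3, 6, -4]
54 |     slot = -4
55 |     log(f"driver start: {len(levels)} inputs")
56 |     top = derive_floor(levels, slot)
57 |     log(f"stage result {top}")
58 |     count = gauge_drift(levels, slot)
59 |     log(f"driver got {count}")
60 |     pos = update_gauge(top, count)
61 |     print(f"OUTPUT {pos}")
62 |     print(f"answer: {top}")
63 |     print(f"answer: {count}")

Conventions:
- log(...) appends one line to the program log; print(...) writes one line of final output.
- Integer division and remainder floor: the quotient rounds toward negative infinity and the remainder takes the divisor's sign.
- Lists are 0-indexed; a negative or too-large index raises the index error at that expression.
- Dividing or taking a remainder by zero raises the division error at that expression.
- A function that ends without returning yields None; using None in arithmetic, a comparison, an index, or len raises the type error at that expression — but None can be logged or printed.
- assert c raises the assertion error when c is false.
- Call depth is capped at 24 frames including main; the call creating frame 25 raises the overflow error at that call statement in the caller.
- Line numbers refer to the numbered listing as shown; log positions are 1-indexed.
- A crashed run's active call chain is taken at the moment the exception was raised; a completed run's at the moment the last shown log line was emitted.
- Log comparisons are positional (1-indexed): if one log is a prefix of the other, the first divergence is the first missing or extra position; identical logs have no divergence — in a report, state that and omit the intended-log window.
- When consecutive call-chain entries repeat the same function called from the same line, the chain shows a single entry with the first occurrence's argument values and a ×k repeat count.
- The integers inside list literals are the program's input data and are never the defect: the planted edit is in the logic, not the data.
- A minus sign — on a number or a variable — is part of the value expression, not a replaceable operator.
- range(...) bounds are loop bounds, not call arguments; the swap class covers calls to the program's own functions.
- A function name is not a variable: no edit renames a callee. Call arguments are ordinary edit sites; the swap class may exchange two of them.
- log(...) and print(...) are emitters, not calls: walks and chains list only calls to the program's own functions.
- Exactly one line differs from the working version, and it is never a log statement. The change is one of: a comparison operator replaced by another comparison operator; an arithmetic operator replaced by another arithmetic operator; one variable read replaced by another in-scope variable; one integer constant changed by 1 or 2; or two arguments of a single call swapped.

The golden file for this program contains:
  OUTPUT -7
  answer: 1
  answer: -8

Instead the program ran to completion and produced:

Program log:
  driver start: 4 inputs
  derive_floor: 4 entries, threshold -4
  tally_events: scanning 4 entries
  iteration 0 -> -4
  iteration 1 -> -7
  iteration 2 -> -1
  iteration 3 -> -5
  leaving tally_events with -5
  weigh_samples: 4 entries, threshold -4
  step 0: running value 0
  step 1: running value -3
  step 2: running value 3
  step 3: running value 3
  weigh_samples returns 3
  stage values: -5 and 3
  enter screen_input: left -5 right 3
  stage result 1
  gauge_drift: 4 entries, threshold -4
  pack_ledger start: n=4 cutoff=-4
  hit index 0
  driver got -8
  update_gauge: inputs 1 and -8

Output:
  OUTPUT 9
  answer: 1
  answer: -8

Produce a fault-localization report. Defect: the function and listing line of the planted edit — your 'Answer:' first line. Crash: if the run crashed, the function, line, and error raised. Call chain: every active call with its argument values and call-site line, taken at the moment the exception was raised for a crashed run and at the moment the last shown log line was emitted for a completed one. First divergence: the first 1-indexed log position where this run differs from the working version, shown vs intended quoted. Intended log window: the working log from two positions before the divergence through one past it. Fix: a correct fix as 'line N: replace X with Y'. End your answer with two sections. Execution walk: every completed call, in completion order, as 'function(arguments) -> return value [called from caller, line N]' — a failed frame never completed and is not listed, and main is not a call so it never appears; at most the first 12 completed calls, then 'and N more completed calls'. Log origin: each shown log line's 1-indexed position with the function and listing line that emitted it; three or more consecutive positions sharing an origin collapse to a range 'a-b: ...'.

Answer: the defect is in update_gauge at line 49.
Key observation: Nothing in the log betrays the bug — only the output does.
Call chain: main -> update_gauge(1, -8) (called at line 60).
First divergence: there is none — every log position agrees.
Execution walk:
  tally_events([-4, -3, 6, -4]) -> -5  [called from derive_floor, line 28]
  weigh_samples([-4, -3, 6, -4], -4) -> 3  [called from derive_floor, line 29]
  screen_input(-5, 3) -> 1  [called from derive_floor, line 31]
  derive_floor([-4, -3, 6, -4], -4) -> 1  [called from main, line 56]
  pack_ledger([-4, -3, 6, -4], -4) -> 0  [called from gauge_drift, line 42]
  gauge_drift([-4, -3, 6, -4], -4) -> -8  [called from main, line 58]
  update_gauge(1, -8) -> 9  [called from main, line 60]
Origin of each log line:
  1: from main, line 55
  2: from derive_floor, line 27
  3: from tally_events, line 2
  4-7: from tally_events, line 6
  8: from tally_events, line 7
  9: from weigh_samples, line 11
  10-13: from weigh_samples, line 16
  14: from weigh_samples, line 17
  15: from derive_floor, line 30
  16: from screen_input, line 21
  17: from main, line 57
  18: from gauge_drift, line 41
  19: from pack_ledger, line 34
  20: from pack_ledger, line 37
  21: from main, line 59
  22: from update_gauge, line 47
A correct fix: line 49: replace `-` with `%`.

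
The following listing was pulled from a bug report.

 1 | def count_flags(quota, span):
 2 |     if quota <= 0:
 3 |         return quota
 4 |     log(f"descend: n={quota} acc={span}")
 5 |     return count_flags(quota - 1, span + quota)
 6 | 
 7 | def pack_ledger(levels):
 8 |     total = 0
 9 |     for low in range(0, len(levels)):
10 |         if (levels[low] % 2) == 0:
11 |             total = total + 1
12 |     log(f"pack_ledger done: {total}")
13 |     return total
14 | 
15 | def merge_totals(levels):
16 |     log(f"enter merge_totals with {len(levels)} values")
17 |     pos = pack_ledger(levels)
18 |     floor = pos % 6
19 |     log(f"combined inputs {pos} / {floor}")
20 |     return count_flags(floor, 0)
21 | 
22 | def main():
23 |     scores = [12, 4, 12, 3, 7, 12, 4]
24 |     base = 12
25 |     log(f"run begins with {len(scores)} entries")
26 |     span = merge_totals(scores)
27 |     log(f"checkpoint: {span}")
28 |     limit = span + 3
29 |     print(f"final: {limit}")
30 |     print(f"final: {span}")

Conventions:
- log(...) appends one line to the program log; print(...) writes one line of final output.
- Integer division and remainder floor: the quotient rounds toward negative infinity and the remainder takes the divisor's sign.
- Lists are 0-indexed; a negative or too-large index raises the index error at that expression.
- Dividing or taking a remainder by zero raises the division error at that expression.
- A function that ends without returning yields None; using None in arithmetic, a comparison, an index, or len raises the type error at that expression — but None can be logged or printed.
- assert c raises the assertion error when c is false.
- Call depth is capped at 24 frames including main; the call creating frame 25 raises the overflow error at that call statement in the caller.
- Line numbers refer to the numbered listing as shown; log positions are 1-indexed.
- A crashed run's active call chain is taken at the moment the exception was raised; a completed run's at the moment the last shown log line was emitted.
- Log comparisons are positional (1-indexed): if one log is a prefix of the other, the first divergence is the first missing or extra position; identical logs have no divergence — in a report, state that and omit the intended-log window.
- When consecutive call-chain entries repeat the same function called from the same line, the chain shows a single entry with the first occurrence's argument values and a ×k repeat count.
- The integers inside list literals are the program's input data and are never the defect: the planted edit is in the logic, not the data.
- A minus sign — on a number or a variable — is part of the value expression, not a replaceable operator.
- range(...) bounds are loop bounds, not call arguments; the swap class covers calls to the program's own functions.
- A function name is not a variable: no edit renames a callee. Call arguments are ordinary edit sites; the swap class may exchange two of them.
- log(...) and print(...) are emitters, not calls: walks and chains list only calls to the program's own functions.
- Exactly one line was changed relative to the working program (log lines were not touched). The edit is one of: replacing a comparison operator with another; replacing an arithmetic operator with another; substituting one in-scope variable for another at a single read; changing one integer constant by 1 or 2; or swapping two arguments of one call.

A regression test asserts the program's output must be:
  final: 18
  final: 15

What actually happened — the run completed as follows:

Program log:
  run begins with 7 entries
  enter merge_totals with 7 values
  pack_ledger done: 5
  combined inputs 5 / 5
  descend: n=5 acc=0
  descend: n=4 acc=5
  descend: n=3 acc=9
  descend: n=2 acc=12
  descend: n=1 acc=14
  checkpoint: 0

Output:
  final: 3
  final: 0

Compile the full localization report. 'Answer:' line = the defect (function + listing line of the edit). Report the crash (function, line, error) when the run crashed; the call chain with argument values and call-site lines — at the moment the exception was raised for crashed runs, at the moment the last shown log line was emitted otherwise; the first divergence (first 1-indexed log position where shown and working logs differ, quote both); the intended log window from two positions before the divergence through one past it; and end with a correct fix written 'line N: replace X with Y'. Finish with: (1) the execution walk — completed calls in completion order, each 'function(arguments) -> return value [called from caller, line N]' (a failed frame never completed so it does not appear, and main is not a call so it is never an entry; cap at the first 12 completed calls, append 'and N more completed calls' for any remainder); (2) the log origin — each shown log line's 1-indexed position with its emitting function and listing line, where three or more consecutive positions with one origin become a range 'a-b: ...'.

Answer: the defect is in count_flags at line 3.
The tell: At log position 10 the runs split — shown 'checkpoint: 0', but the working version logs 'checkpoint: 15'.
Call chain: main.
First divergence: position 10; shown 'checkpoint: 0' vs intended 'checkpoint: 15'.
Intended log window:
  8: descend: n=2 acc=12
  9: descend: n=1 acc=14
  10: checkpoint: 15
Execution walk:
  pack_ledger([12, 4, 12, 3, 7, 12, 4]) -> 5  [called from merge_totals, line 17]
  count_flags(0, 15) -> 0  [called from count_flags, line 5]
  count_flags(1, 14) -> 0  [called from count_flags, line 5]
  count_flags(2, 12) -> 0  [called from count_flags, line 5]
  count_flags(3, 9) -> 0  [called from count_flags, line 5]
  count_flags(4, 5) -> 0  [called from count_flags, line 5]
  count_flags(5, 0) -> 0  [called from merge_totals, line 20]
  merge_totals([12, 4, 12, 3, 7, 12, 4]) -> 0  [called from main, line 26]
Log origin:
  1: logged in main at line 25
  2: logged in merge_totals at line 16
  3: logged in pack_ledger at line 12
  4: logged in merge_totals at line 19
  5-9: logged in count_flags at line 4
  10: logged in main at line 27
A correct fix: line 3: replace `quota` with `span`.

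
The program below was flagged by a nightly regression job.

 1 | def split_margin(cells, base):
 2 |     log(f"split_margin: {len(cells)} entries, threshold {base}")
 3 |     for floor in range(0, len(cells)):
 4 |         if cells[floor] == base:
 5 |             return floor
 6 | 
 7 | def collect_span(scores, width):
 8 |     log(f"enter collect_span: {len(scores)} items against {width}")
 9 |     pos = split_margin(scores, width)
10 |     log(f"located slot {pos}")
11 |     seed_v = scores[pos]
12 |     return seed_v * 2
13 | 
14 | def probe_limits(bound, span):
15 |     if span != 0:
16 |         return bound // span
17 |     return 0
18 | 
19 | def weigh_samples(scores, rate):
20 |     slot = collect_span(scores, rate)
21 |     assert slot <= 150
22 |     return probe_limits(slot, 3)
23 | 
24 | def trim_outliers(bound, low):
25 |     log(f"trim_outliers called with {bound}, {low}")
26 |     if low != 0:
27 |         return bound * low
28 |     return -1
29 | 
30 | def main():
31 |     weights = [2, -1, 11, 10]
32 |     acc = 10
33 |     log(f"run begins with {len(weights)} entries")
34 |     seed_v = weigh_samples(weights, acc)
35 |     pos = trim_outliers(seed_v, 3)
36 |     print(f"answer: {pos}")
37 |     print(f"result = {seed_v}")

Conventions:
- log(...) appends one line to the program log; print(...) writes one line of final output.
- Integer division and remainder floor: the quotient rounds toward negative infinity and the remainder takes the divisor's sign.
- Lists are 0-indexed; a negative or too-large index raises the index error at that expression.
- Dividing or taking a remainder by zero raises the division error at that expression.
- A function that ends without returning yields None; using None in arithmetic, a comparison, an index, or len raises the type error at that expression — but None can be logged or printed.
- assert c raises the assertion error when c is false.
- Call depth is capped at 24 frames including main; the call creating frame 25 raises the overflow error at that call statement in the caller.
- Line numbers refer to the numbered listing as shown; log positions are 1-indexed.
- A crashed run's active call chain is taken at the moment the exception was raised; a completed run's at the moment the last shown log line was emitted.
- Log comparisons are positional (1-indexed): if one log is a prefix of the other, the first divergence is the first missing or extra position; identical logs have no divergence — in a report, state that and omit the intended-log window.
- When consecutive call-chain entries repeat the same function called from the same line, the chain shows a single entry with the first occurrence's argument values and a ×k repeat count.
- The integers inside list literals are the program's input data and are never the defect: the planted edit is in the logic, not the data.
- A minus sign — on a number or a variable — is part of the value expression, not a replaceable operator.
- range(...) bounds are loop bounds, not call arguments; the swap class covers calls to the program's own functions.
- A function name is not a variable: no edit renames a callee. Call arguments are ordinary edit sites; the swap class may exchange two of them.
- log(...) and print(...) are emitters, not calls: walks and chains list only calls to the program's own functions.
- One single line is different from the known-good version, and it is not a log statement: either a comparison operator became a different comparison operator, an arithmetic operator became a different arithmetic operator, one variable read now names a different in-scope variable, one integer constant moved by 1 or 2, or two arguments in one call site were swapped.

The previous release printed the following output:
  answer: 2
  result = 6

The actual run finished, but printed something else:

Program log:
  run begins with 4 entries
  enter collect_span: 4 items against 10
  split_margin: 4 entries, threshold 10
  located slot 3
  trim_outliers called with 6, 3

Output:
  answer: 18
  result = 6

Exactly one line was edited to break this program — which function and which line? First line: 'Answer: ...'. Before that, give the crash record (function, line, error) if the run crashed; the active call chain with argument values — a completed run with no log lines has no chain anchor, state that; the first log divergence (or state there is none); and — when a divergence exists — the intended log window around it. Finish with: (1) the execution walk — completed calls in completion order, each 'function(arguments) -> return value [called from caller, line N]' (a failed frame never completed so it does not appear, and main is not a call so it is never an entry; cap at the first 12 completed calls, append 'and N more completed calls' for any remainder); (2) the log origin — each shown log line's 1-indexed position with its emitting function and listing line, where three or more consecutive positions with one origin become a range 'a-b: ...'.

Answer: the defect is in trim_outliers at line 27.
The tell: Every logged value matches the working version; the printed result is what differs.
Call chain: main -> trim_outliers(6, 3) (called at line 35).
First divergence: none; the two logs match at every position.
Execution walk:
  split_margin([2, -1, 11, 10], 10) -> 3  [called from collect_span, line 9]
  collect_span([2, -1, 11, 10], 10) -> 20  [called from weigh_samples, line 20]
  probe_limits(20, 3) -> 6  [called from weigh_samples, line 22]
  weigh_samples([2, -1, 11, 10], 10) -> 6  [called from main, line 34]
  trim_outliers(6, 3) -> 18  [called from main, line 35]
Log origin:
  1: from main, line 33
  2: from collect_span, line 8
  3: from split_margin, line 2
  4: from collect_span, line 10
  5: from trim_outliers, line 25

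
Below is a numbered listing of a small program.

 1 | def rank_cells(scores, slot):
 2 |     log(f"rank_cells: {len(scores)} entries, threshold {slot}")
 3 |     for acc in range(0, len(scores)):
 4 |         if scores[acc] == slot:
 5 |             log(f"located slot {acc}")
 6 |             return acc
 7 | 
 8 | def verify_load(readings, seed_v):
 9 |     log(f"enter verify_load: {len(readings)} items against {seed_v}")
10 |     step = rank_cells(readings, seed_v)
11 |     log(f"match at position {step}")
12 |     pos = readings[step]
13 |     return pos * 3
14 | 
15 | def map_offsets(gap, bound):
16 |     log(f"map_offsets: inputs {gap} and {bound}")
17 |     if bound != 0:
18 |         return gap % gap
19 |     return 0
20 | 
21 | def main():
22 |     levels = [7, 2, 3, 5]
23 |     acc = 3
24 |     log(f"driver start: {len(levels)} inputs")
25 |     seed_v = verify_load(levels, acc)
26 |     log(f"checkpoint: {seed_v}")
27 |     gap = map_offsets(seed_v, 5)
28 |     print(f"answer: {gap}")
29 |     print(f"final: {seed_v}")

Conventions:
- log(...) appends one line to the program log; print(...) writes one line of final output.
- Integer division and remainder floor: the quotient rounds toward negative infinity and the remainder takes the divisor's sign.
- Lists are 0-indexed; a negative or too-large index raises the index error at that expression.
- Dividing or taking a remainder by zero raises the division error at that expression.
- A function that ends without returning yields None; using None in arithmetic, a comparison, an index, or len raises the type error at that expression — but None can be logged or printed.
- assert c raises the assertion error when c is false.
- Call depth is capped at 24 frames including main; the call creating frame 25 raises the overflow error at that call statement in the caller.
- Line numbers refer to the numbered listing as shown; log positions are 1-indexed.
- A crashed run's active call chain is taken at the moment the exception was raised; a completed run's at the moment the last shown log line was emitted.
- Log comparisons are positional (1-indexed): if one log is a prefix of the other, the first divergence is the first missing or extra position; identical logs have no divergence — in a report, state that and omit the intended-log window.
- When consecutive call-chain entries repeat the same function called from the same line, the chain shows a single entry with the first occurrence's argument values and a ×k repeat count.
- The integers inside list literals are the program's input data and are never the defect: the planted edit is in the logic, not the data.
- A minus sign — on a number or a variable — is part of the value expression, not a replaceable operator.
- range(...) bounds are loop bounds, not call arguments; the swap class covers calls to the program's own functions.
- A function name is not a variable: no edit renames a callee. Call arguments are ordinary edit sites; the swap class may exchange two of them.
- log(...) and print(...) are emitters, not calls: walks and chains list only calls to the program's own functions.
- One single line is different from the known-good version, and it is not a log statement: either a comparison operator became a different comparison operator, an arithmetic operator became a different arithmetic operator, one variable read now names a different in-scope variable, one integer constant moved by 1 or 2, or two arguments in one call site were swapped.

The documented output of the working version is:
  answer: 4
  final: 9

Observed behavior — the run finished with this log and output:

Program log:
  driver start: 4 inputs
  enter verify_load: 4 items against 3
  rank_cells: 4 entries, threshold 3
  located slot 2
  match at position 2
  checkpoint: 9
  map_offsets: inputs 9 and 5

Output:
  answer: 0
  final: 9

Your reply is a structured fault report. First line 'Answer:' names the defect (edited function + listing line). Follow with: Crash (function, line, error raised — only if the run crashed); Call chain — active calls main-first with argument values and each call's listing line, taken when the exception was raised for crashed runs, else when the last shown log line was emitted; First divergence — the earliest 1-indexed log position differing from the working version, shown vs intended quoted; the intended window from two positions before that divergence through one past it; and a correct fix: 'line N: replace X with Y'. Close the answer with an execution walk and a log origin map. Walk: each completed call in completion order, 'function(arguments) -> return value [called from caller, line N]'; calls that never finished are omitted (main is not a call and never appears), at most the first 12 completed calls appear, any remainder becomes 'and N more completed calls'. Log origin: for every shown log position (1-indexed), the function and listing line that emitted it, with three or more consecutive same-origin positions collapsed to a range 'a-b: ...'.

Answer: the defect is in map_offsets at line 18.
Key fact: No log line changed; the fault shows up purely in the output.
Call chain: main -> map_offsets(9, 5) (called at line 27).
First divergence: none (the log streams are identical).
Execution walk:
  rank_cells([7, 2, 3, 5], 3) -> 2  [called from verify_load, line 10]
  verify_load([7, 2, 3, 5], 3) -> 9  [called from main, line 25]
  map_offsets(9, 5) -> 0  [called from main, line 27]
Log line origins:
  1: emitted by main (line 24)
  2: emitted by verify_load (line 9)
  3: emitted by rank_cells (line 2)
  4: emitted by rank_cells (line 5)
  5: emitted by verify_load (line 11)
  6: emitted by main (line 26)
  7: emitted by map_offsets (line 16)
A correct fix: line 18: replace `gap % gap` with `gap % bound`.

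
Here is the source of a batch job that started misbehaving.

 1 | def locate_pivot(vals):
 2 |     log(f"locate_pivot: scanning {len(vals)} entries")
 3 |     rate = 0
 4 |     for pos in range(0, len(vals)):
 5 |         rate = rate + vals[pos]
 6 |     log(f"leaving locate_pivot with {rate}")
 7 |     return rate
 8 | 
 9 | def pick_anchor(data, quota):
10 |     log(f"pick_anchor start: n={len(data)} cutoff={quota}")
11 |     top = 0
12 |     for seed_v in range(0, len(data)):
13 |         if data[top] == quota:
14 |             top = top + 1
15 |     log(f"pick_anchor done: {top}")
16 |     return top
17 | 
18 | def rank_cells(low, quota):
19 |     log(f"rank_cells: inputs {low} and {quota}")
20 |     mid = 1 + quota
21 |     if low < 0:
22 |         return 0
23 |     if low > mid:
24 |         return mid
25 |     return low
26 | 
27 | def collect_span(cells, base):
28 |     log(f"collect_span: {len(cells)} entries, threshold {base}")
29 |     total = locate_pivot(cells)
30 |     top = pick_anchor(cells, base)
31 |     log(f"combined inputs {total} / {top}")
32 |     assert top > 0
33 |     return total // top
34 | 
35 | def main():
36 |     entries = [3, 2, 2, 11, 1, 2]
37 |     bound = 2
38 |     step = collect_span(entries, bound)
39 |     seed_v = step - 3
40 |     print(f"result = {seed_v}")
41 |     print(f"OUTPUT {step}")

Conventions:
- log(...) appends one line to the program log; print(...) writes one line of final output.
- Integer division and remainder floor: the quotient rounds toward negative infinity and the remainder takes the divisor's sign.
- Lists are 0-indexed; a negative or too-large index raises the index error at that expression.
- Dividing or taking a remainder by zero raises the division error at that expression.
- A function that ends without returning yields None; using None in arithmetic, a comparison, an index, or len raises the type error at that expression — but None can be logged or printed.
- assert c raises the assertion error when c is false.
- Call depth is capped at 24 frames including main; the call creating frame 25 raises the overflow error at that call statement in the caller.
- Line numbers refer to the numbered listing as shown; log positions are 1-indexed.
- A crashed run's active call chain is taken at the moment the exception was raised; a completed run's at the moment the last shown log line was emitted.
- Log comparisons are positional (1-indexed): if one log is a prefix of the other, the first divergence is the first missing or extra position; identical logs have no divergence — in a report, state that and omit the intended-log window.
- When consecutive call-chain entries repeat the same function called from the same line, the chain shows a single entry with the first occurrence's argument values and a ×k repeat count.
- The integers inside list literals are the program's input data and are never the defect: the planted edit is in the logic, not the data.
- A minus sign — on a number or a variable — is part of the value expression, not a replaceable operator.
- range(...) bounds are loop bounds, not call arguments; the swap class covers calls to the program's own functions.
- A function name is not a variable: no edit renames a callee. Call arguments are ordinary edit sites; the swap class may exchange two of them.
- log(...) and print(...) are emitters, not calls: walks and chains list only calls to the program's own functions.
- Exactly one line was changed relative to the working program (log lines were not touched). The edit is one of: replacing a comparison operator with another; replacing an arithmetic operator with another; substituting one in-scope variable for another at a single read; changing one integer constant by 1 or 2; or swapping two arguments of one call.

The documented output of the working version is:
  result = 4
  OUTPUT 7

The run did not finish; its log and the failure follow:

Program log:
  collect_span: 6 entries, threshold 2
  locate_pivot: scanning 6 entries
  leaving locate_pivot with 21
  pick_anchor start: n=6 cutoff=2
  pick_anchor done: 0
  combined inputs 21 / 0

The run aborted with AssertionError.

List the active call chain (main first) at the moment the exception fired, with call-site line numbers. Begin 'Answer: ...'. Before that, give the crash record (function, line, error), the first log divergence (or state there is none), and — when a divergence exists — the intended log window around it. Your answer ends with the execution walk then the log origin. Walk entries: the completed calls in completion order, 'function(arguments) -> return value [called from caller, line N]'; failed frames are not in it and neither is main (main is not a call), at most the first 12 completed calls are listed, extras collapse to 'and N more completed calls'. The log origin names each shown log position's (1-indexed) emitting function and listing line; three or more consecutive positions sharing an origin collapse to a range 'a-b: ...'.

Answer: main -> collect_span (called at line 38).
Key fact: The earliest visible damage is log position 5 — 'pick_anchor done: 0' rather than the intended 'pick_anchor done: 3'.
Crash: collect_span, line 32, AssertionError.
First divergence: position 5; shown 'pick_anchor done: 0' vs intended 'pick_anchor done: 3'.
Intended log window:
  3: leaving locate_pivot with 21
  4: pick_anchor start: n=6 cutoff=2
  5: pick_anchor done: 3
  6: combined inputs 21 / 3
Execution walk:
  locate_pivot([3, 2, 2, 11, 1, 2]) -> 21  [called from collect_span, line 29]
  pick_anchor([3, 2, 2, 11, 1, 2], 2) -> 0  [called from collect_span, line 30]
Log origins:
  1: from collect_span, line 28
  2: from locate_pivot, line 2
  3: from locate_pivot, line 6
  4: from pick_anchor, line 10
  5: from pick_anchor, line 15
  6: from collect_span, line 31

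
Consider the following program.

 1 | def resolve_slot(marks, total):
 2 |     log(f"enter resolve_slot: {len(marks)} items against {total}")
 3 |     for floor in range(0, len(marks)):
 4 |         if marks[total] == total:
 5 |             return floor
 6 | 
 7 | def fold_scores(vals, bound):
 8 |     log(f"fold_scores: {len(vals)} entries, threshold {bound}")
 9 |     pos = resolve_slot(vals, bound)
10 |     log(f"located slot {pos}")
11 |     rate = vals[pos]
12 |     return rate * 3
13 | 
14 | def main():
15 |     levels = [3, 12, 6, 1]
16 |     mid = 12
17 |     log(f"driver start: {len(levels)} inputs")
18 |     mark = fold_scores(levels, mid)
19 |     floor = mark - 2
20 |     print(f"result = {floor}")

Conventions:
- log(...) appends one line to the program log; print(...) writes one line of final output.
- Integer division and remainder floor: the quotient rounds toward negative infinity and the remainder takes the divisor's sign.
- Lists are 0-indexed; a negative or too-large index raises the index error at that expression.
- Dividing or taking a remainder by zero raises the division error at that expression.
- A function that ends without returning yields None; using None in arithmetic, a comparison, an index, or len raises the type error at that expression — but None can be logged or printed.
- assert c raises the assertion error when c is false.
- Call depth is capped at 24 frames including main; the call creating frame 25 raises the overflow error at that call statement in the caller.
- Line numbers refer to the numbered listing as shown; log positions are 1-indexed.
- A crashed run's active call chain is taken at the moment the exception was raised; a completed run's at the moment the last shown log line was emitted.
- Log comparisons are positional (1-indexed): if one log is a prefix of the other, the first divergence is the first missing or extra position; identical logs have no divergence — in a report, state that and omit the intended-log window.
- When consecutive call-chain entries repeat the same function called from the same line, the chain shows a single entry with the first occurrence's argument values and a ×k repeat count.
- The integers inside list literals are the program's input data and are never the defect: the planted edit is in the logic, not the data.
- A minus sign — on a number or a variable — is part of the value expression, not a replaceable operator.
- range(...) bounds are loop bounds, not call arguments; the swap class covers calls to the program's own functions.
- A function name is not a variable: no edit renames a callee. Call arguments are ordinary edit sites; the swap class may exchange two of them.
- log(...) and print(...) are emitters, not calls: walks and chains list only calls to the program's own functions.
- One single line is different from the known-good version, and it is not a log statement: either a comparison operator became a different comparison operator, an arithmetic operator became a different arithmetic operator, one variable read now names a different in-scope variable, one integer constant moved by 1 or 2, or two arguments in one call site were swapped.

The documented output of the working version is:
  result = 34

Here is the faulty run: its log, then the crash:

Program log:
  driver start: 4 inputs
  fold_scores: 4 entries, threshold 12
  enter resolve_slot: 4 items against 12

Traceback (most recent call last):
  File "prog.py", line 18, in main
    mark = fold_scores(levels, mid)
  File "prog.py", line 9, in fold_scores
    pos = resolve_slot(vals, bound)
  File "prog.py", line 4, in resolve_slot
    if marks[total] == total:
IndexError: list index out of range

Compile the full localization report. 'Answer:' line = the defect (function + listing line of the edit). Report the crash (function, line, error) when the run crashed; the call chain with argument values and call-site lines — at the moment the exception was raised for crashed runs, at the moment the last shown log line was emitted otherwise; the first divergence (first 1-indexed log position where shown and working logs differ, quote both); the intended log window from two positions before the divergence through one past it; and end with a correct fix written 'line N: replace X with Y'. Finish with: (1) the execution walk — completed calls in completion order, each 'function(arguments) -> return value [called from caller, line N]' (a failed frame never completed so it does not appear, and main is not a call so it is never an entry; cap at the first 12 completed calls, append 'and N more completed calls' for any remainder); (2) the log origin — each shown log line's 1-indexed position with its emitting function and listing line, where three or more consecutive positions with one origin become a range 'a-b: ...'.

Answer: the defect is in resolve_slot at line 4.
Key observation: The log ends early — 3 lines, where the working version next logs 'located slot 1'.
Crash: resolve_slot, line 4, IndexError.
Call chain: main -> fold_scores([3, 12, 6, 1], 12) (called at line 18) -> resolve_slot([3, 12, 6, 1], 12) (called at line 9).
First divergence: position 4 (shown log ended at 3 lines; the working version continues: 'located slot 1').
Intended log window:
  2: fold_scores: 4 entries, threshold 12
  3: enter resolve_slot: 4 items against 12
  4: located slot 1
Execution walk:
  (no call completed)
Log line origins:
  1: logged in main at line 17
  2: logged in fold_scores at line 8
  3: logged in resolve_slot at line 2
A correct fix: line 4: replace `marks[total]` with `marks[floor]`.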